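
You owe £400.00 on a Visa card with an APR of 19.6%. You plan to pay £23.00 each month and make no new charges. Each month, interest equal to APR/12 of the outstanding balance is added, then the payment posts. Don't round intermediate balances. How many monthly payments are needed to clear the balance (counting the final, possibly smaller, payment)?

21 payments

Monthly rate r = 19.6%/12 = 1.63333% = 0.0163333.
Recurrence: B ← B·(1+r) − £23.00.
Month 1: interest £6.53; balance after payment £383.53.
Month 2: interest £6.26; balance after payment £366.80.
Closed form: n = −ln(1 − rB₀/P)/ln(1+r) = −ln(0.71594)/ln(1.01633) ≈ 20.625, so the balance reaches zero during payment 21.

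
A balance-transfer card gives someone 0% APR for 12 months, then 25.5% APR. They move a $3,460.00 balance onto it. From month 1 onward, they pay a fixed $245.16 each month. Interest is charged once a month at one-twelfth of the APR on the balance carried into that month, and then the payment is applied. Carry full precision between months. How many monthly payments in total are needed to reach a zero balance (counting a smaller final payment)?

15 payments

Promo months 1–12 at r₀ = 0%/12 = 0; months 13+ at r₁ = 25.5%/12 = 0.02125.
After month 12 (no interest yet): B = $3,460.00 − 12·$245.16 = $518.08.
Then at r₁ with $245.16/mo: n₂ = −ln(1 − r₁·B/P)/ln(1+r₁) ≈ 2.19 → 3 more payments.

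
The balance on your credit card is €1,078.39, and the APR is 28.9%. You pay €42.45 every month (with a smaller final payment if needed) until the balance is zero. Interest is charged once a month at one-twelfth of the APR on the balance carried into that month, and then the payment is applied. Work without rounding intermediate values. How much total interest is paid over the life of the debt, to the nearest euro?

€610

Monthly rate r = 28.9%/12 = 2.40833% = 0.0240833.
Payoff takes n = ⌈−ln(1 − rB₀/P)/ln(1+r)⌉ = ⌈39.762⌉ = 40 payments; the last is €32.44.
Total paid = 39·€42.45 + €32.44 = €1,687.99.
Total interest = total paid − principal = €1,687.99 − €1,078.39 = €609.60.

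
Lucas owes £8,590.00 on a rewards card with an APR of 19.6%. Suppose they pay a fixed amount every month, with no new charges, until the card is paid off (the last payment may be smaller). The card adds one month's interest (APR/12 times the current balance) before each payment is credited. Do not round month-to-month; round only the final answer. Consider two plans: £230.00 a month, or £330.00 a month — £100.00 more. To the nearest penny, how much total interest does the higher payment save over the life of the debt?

£2,090.29

Monthly rate r = 19.6%/12 = 1.63333% = 0.0163333.
At £230.00/mo: n = ⌈−ln(1 − rB₀/P)/ln(1+r)⌉ = 59 payments (last £28.10); total interest = total paid − £8,590.00 = £4,778.10.
At £330.00/mo: 35 payments (last £57.81); total interest £2,687.81.
Interest saved = £4,778.10 − £2,687.81 = £2,090.29.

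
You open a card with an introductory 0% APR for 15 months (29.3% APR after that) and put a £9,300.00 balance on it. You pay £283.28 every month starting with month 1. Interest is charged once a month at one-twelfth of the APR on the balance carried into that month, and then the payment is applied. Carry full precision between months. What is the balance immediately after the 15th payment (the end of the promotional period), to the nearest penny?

Promo months 1–15 at r₀ = 0%/12 = 0; months 16+ at r₁ = 29.3%/12 = 0.0244167.
After month 15 (no interest yet): B = £9,300.00 − 15·£283.28 = £5,050.80.

£5,050.80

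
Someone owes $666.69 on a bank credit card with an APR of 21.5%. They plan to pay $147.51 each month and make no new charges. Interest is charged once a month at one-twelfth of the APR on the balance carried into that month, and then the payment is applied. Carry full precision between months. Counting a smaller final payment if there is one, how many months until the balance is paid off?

5 months

Monthly rate r = 21.5%/12 = 1.79167% = 0.0179167.
Recurrence: B ← B·(1+r) − $147.51.
Month 1: interest $11.94; balance after payment $531.12.
Month 2: interest $9.52; balance after payment $393.13.
Month 3: interest $7.04; balance after payment $252.66.
Month 4: interest $4.53; balance after payment $109.68.
Month 5: interest $1.97; balance after payment $0.00.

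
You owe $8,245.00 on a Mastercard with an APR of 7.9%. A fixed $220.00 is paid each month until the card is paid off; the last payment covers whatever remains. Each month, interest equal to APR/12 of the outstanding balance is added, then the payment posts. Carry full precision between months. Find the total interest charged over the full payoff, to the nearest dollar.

Monthly rate r = 7.9%/12 = 0.658333% = 0.00658333.
Payoff takes n = ⌈−ln(1 − rB₀/P)/ln(1+r)⌉ = ⌈43.178⌉ = 44 payments; the last is $39.33.
Total paid = 43·$220.00 + $39.33 = $9,499.33.
Total interest = total paid − principal = $9,499.33 − $8,245.00 = $1,254.33.

$1,254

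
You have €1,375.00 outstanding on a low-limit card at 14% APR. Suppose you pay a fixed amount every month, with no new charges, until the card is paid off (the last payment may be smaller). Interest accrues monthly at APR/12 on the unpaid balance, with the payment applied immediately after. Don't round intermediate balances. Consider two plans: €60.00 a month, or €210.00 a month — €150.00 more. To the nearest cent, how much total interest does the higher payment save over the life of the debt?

Monthly rate r = 14%/12 = 1.16667% = 0.0116667.
At €60.00/mo: n = ⌈−ln(1 − rB₀/P)/ln(1+r)⌉ = 27 payments (last €49.32); total interest = total paid − €1,375.00 = €234.32.
At €210.00/mo: 7 payments (last €178.84); total interest €63.84.
Interest saved = €234.32 − €63.84 = €170.48.

€170.48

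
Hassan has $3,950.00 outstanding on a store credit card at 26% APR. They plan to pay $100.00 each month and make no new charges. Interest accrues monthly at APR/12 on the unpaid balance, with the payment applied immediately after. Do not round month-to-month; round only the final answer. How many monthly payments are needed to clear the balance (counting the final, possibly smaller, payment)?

91 months

Monthly rate r = 26%/12 = 2.16667% = 0.0216667.
Recurrence: B ← B·(1+r) − $100.00.
Month 1: interest $85.58; balance after payment $3,935.58.
Month 2: interest $85.27; balance after payment $3,920.85.
Closed form: n = −ln(1 − rB₀/P)/ln(1+r) = −ln(0.14417)/ln(1.02167) ≈ 90.355, so the balance reaches zero during payment 91.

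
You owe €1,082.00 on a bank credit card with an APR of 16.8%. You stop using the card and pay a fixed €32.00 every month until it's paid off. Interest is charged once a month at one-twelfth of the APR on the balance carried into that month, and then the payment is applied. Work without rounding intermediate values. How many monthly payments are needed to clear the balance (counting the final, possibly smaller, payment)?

47 payments

Monthly rate r = 16.8%/12 = 1.4% = 0.014.
Recurrence: B ← B·(1+r) − €32.00.
Month 1: interest €15.15; balance after payment €1,065.15.
Month 2: interest €14.91; balance after payment €1,048.06.
Closed form: n = −ln(1 − rB₀/P)/ln(1+r) = −ln(0.52663)/ln(1.014) ≈ 46.125, so the balance reaches zero during payment 47.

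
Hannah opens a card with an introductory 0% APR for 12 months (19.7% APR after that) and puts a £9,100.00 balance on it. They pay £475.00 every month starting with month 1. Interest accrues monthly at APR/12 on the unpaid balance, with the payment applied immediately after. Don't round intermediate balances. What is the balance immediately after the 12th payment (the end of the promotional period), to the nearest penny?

Promo months 1–12 at r₀ = 0%/12 = 0; months 13+ at r₁ = 19.7%/12 = 0.0164167.
After month 12 (no interest yet): B = £9,100.00 − 12·£475.00 = £3,400.00.

£3,400.00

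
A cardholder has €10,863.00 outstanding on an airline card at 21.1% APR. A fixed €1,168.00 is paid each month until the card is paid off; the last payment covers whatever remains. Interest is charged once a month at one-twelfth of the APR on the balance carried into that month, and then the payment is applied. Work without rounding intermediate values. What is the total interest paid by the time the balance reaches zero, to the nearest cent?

€1,104.62

Monthly rate r = 21.1%/12 = 1.75833% = 0.0175833.
Payoff takes n = ⌈−ln(1 − rB₀/P)/ln(1+r)⌉ = ⌈10.245⌉ = 11 payments; the last is €287.62.
Total paid = 10·€1,168.00 + €287.62 = €11,967.62.
Total interest = total paid − principal = €11,967.62 − €10,863.00 = €1,104.62.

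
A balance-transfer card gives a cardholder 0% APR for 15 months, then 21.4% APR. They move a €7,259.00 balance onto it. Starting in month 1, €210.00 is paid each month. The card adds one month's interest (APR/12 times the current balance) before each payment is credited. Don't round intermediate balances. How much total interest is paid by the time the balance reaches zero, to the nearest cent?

Promo months 1–15 at r₀ = 0%/12 = 0; months 16+ at r₁ = 21.4%/12 = 0.0178333.
After month 15 (no interest yet): B = €7,259.00 − 15·€210.00 = €4,109.00.
Then at r₁ with €210.00/mo: n₂ = −ln(1 − r₁·B/P)/ln(1+r₁) ≈ 24.28 → 25 more payments.
Total paid = 39·€210.00 + €58.86 = €8,248.86; interest = €8,248.86 − €7,259.00 = €989.86.

€989.86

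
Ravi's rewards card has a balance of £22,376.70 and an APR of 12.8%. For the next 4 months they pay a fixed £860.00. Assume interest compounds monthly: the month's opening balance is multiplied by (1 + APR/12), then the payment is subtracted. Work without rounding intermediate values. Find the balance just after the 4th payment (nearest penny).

Monthly rate r = 12.8%/12 = 1.06667% = 0.0106667.
Each month: B ← B·(1+r) − £860.00.
Month 1: interest £238.68; balance after payment £21,755.38.
Month 2: interest £232.06; balance after payment £21,127.44.
Month 3: interest £225.36; balance after payment £20,492.80.
Month 4: interest £218.59; balance after payment £19,851.39.

£19,851.39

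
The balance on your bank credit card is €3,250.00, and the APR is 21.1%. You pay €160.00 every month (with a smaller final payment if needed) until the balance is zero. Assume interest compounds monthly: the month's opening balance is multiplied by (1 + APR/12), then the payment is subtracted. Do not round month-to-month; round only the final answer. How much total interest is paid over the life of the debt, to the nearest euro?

€806

Monthly rate r = 21.1%/12 = 1.75833% = 0.0175833.
Payoff takes n = ⌈−ln(1 − rB₀/P)/ln(1+r)⌉ = ⌈25.350⌉ = 26 payments; the last is €56.30.
Total paid = 25·€160.00 + €56.30 = €4,056.30.
Total interest = total paid − principal = €4,056.30 − €3,250.00 = €806.30.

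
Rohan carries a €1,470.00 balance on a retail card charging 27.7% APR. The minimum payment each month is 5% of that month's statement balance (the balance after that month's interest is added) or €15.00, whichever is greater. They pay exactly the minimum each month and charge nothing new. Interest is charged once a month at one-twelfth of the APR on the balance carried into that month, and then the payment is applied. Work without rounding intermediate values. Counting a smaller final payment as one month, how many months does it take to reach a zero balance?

83 months

Monthly rate r = 27.7%/12 = 2.30833% = 0.0230833.
While 5% of the post-interest balance exceeds €15.00, each month B ← (B·(1+r))·(1 − 0.05), i.e. B shrinks by the factor (1+r)·0.95 = 0.97193.
This holds for months 1–57. Entering month 58 the balance is €290.06; 5% of the post-interest balance is now below €15.00, so the flat €15.00 minimum applies from here.
From month 58 a fixed €15.00 at rate r clears €290.06 in 26 more payments. Total: 57 + 26 = 83 months.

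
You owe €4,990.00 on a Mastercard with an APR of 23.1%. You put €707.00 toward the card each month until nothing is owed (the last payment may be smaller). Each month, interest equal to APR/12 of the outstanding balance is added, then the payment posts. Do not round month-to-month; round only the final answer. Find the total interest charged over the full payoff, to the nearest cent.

€426.17

Monthly rate r = 23.1%/12 = 1.925% = 0.01925.
Payoff takes n = ⌈−ln(1 − rB₀/P)/ln(1+r)⌉ = ⌈7.659⌉ = 8 payments; the last is €467.17.
Total paid = 7·€707.00 + €467.17 = €5,416.17.
Total interest = total paid − principal = €5,416.17 − €4,990.00 = €426.17.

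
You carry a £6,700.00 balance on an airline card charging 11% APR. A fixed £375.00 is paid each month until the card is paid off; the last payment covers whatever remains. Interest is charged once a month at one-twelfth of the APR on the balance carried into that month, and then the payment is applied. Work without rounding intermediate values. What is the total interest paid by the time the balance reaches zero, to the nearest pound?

£651

Monthly rate r = 11%/12 = 0.916667% = 0.00916667.
Payoff takes n = ⌈−ln(1 − rB₀/P)/ln(1+r)⌉ = ⌈19.601⌉ = 20 payments; the last is £225.93.
Total paid = 19·£375.00 + £225.93 = £7,350.93.
Total interest = total paid − principal = £7,350.93 − £6,700.00 = £650.93.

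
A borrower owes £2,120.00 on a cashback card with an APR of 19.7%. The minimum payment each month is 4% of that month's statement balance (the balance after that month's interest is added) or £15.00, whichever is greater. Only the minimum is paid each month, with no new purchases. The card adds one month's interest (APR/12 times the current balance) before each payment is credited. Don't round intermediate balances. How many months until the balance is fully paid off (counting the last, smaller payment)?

Monthly rate r = 19.7%/12 = 1.64167% = 0.0164167.
While 4% of the post-interest balance exceeds £15.00, each month B ← (B·(1+r))·(1 − 0.04), i.e. B shrinks by the factor (1+r)·0.96 = 0.97576.
This holds for months 1–72. Entering month 73 the balance is £362.27; 4% of the post-interest balance is now below £15.00, so the flat £15.00 minimum applies from here.
From month 73 a fixed £15.00 at rate r clears £362.27 in 32 more payments. Total: 72 + 32 = 104 months.

104 months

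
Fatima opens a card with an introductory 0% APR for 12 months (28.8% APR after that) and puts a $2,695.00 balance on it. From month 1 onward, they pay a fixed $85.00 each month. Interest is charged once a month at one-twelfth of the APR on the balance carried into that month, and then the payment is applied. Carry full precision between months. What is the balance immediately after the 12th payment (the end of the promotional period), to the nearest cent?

$1,675.00

Promo months 1–12 at r₀ = 0%/12 = 0; months 13+ at r₁ = 28.8%/12 = 0.024.
After month 12 (no interest yet): B = $2,695.00 − 12·$85.00 = $1,675.00.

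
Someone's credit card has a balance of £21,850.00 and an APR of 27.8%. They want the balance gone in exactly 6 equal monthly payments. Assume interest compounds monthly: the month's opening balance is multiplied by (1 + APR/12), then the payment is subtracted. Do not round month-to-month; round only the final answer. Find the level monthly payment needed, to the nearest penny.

£3,942.58

Monthly rate r = 27.8%/12 = 2.31667% = 0.0231667.
Level-payment amortization: P = B₀·r / (1 − (1+r)^(−n)) = 21850.00·0.0231667 / (1 − 1.02317^(−6)).
Denominator 1 − (1+r)^(−6) = 0.128391008.
P = 506.192 / 0.128391008 ≈ 3942.58.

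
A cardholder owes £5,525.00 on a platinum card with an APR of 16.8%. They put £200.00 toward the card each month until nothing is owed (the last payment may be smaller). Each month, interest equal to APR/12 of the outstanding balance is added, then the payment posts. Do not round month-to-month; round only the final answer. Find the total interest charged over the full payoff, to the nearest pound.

£1,509

Monthly rate r = 16.8%/12 = 1.4% = 0.014.
Payoff takes n = ⌈−ln(1 − rB₀/P)/ln(1+r)⌉ = ⌈35.171⌉ = 36 payments; the last is £34.45.
Total paid = 35·£200.00 + £34.45 = £7,034.45.
Total interest = total paid − principal = £7,034.45 − £5,525.00 = £1,509.45.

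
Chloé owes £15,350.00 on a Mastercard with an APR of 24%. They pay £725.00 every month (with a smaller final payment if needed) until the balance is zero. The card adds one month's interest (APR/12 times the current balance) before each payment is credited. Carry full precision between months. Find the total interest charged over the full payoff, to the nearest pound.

Monthly rate r = 24%/12 = 2% = 0.02.
Payoff takes n = ⌈−ln(1 − rB₀/P)/ln(1+r)⌉ = ⌈27.809⌉ = 28 payments; the last is £587.59.
Total paid = 27·£725.00 + £587.59 = £20,162.59.
Total interest = total paid − principal = £20,162.59 − £15,350.00 = £4,812.59.

£4,813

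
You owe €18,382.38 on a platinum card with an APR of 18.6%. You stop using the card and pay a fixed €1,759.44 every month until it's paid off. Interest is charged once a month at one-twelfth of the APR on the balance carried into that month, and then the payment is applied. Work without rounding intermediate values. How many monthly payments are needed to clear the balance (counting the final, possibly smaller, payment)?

12 months

Monthly rate r = 18.6%/12 = 1.55% = 0.0155.
Recurrence: B ← B·(1+r) − €1,759.44.
Month 1: interest €284.93; balance after payment €16,907.87.
Month 2: interest €262.07; balance after payment €15,410.50.
Closed form: n = −ln(1 − rB₀/P)/ln(1+r) = −ln(0.83806)/ln(1.0155) ≈ 11.486, so the balance reaches zero during payment 12.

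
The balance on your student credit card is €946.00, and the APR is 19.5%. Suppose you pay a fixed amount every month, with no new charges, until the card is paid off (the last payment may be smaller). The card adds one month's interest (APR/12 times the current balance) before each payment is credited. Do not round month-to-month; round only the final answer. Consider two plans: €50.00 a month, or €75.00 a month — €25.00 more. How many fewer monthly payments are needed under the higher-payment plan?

8 fewer payments

Monthly rate r = 19.5%/12 = 1.625% = 0.01625.
At €50.00/mo: n = ⌈−ln(1 − rB₀/P)/ln(1+r)⌉ = 23 payments (last €39.61); total interest = total paid − €946.00 = €193.61.
At €75.00/mo: 15 payments (last €17.32); total interest €121.32.
Payments saved = 23 − 15 = 8.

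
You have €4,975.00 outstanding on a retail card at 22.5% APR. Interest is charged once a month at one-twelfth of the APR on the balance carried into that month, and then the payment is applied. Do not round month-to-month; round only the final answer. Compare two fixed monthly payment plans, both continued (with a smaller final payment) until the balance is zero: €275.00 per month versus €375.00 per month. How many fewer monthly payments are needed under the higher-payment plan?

Monthly rate r = 22.5%/12 = 1.875% = 0.01875.
At €275.00/mo: n = ⌈−ln(1 − rB₀/P)/ln(1+r)⌉ = 23 payments (last €83.89); total interest = total paid − €4,975.00 = €1,158.89.
At €375.00/mo: 16 payments (last €149.63); total interest €799.63.
Payments saved = 23 − 16 = 7.

7 fewer payments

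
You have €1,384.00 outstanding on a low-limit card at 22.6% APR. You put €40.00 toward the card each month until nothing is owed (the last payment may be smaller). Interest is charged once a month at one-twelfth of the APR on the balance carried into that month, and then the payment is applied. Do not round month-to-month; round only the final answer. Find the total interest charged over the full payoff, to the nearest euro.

€877

Monthly rate r = 22.6%/12 = 1.88333% = 0.0188333.
Payoff takes n = ⌈−ln(1 − rB₀/P)/ln(1+r)⌉ = ⌈56.517⌉ = 57 payments; the last is €20.76.
Total paid = 56·€40.00 + €20.76 = €2,260.76.
Total interest = total paid − principal = €2,260.76 − €1,384.00 = €876.76.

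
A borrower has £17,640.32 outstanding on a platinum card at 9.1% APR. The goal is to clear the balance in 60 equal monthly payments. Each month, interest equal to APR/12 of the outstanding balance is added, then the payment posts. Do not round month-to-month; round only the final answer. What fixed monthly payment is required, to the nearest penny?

£367.04

Monthly rate r = 9.1%/12 = 0.758333% = 0.00758333.
Level-payment amortization: P = B₀·r / (1 − (1+r)^(−n)) = 17640.32·0.00758333 / (1 − 1.00758^(−60)).
Denominator 1 − (1+r)^(−60) = 0.364462044.
P = 133.772 / 0.364462044 ≈ 367.04.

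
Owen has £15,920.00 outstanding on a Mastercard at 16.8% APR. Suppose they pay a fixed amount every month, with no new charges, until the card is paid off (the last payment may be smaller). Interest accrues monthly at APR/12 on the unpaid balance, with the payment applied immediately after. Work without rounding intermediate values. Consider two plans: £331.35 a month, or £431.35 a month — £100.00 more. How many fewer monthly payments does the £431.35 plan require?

28 fewer payments

Monthly rate r = 16.8%/12 = 1.4% = 0.014.
At £331.35/mo: n = ⌈−ln(1 − rB₀/P)/ln(1+r)⌉ = 81 payments (last £107.02); total interest = total paid − £15,920.00 = £10,695.02.
At £431.35/mo: 53 payments (last £130.12); total interest £6,640.32.
Payments saved = 81 − 53 = 28.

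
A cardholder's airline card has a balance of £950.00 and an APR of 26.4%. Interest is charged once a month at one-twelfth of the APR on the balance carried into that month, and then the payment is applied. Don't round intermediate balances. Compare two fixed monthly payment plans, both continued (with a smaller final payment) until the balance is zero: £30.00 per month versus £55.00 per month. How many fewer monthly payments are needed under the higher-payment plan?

Monthly rate r = 26.4%/12 = 2.2% = 0.022.
At £30.00/mo: n = ⌈−ln(1 − rB₀/P)/ln(1+r)⌉ = 55 payments (last £24.59); total interest = total paid − £950.00 = £694.59.
At £55.00/mo: 22 payments (last £53.21); total interest £258.21.
Payments saved = 55 − 22 = 33.

33 fewer payments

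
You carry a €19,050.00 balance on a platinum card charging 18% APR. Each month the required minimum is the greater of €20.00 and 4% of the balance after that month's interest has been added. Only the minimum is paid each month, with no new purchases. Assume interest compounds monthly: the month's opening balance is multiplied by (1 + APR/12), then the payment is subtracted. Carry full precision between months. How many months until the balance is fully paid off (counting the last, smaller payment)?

172 months

Monthly rate r = 18%/12 = 1.5% = 0.015.
While 4% of the post-interest balance exceeds €20.00, each month B ← (B·(1+r))·(1 − 0.04), i.e. B shrinks by the factor (1+r)·0.96 = 0.9744.
This holds for months 1–141. Entering month 142 the balance is €491.87; 4% of the post-interest balance is now below €20.00, so the flat €20.00 minimum applies from here.
From month 142 a fixed €20.00 at rate r clears €491.87 in 31 more payments. Total: 141 + 31 = 172 months.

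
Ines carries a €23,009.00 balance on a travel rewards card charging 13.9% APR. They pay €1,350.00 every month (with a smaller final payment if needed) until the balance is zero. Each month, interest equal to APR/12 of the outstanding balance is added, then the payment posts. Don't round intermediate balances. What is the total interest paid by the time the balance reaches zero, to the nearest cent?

Monthly rate r = 13.9%/12 = 1.15833% = 0.0115833.
Payoff takes n = ⌈−ln(1 − rB₀/P)/ln(1+r)⌉ = ⌈19.096⌉ = 20 payments; the last is €130.66.
Total paid = 19·€1,350.00 + €130.66 = €25,780.66.
Total interest = total paid − principal = €25,780.66 − €23,009.00 = €2,771.66.

€2,771.66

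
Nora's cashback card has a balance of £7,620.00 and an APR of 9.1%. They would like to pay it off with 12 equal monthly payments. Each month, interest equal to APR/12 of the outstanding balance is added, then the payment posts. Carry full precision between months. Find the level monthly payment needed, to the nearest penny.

Monthly rate r = 9.1%/12 = 0.758333% = 0.00758333.
Level-payment amortization: P = B₀·r / (1 − (1+r)^(−n)) = 7620.00·0.00758333 / (1 − 1.00758^(−12)).
Denominator 1 − (1+r)^(−12) = 0.0866687898.
P = 57.785 / 0.0866687898 ≈ 666.73.

£666.73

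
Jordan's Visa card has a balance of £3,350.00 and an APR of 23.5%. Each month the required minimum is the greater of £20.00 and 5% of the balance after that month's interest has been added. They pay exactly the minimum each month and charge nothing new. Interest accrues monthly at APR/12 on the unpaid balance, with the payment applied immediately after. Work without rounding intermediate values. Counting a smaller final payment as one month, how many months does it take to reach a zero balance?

93 months

Monthly rate r = 23.5%/12 = 1.95833% = 0.0195833.
While 5% of the post-interest balance exceeds £20.00, each month B ← (B·(1+r))·(1 − 0.05), i.e. B shrinks by the factor (1+r)·0.95 = 0.9686.
This holds for months 1–68. Entering month 69 the balance is £382.82; 5% of the post-interest balance is now below £20.00, so the flat £20.00 minimum applies from here.
From month 69 a fixed £20.00 at rate r clears £382.82 in 25 more payments. Total: 68 + 25 = 93 months.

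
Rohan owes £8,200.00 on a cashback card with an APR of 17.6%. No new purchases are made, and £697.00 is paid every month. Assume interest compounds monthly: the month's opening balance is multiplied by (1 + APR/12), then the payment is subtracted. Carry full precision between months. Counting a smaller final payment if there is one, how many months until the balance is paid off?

Monthly rate r = 17.6%/12 = 1.46667% = 0.0146667.
Recurrence: B ← B·(1+r) − £697.00.
Month 1: interest £120.27; balance after payment £7,623.27.
Month 2: interest £111.81; balance after payment £7,038.07.
Closed form: n = −ln(1 − rB₀/P)/ln(1+r) = −ln(0.82745)/ln(1.01467) ≈ 13.008, so the balance reaches zero during payment 14.

14 months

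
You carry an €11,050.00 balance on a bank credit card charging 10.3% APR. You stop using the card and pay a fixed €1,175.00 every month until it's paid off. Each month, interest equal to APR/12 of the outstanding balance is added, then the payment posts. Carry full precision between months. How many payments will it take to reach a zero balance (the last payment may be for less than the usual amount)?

Monthly rate r = 10.3%/12 = 0.858333% = 0.00858333.
Recurrence: B ← B·(1+r) − €1,175.00.
Month 1: interest €94.85; balance after payment €9,969.85.
Month 2: interest €85.57; balance after payment €8,880.42.
Closed form: n = −ln(1 − rB₀/P)/ln(1+r) = −ln(0.91928)/ln(1.00858) ≈ 9.848, so the balance reaches zero during payment 10.

10 payments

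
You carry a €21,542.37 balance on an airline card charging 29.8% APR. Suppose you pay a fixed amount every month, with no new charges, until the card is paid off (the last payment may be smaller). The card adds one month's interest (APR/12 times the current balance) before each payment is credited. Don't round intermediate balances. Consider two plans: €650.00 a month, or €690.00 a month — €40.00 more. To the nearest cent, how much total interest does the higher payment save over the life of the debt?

Monthly rate r = 29.8%/12 = 2.48333% = 0.0248333.
At €650.00/mo: n = ⌈−ln(1 − rB₀/P)/ln(1+r)⌉ = 71 payments (last €390.63); total interest = total paid − €21,542.37 = €24,348.26.
At €690.00/mo: 61 payments (last €599.15); total interest €20,456.78.
Interest saved = €24,348.26 − €20,456.78 = €3,891.48.

€3,891.48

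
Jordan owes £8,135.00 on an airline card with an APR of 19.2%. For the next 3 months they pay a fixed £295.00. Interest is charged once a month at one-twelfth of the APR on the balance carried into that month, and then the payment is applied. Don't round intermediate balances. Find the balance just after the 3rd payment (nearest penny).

Monthly rate r = 19.2%/12 = 1.6% = 0.016.
Each month: B ← B·(1+r) − £295.00.
Month 1: interest £130.16; balance after payment £7,970.16.
Month 2: interest £127.52; balance after payment £7,802.68.
Month 3: interest £124.84; balance after payment £7,632.53.

£7,632.53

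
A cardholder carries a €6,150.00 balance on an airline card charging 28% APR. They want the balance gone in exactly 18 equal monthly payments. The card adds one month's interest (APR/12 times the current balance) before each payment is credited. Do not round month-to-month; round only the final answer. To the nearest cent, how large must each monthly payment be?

Monthly rate r = 28%/12 = 2.33333% = 0.0233333.
Level-payment amortization: P = B₀·r / (1 − (1+r)^(−n)) = 6150.00·0.0233333 / (1 − 1.02333^(−18)).
Denominator 1 − (1+r)^(−18) = 0.339775211.
P = 143.5 / 0.339775211 ≈ 422.34.

€422.34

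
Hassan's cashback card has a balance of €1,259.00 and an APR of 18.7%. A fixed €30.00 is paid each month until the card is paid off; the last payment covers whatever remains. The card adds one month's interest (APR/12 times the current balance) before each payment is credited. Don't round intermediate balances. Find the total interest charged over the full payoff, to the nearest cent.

Monthly rate r = 18.7%/12 = 1.55833% = 0.0155833.
Payoff takes n = ⌈−ln(1 − rB₀/P)/ln(1+r)⌉ = ⌈68.632⌉ = 69 payments; the last is €19.00.
Total paid = 68·€30.00 + €19.00 = €2,059.00.
Total interest = total paid − principal = €2,059.00 − €1,259.00 = €800.00.

€800.00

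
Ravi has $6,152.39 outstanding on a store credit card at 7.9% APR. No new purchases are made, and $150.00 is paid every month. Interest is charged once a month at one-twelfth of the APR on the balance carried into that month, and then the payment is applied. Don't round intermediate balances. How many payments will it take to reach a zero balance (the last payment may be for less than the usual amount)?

Monthly rate r = 7.9%/12 = 0.658333% = 0.00658333.
Recurrence: B ← B·(1+r) − $150.00.
Month 1: interest $40.50; balance after payment $6,042.89.
Month 2: interest $39.78; balance after payment $5,932.68.
Closed form: n = −ln(1 − rB₀/P)/ln(1+r) = −ln(0.72998)/ln(1.00658) ≈ 47.966, so the balance reaches zero during payment 48.

48 months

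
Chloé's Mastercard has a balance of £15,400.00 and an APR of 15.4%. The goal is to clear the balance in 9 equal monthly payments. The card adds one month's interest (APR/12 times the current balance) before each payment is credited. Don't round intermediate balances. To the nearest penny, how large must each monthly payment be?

Monthly rate r = 15.4%/12 = 1.28333% = 0.0128333.
Level-payment amortization: P = B₀·r / (1 − (1+r)^(−n)) = 15400.00·0.0128333 / (1 − 1.01283^(−9)).
Denominator 1 − (1+r)^(−9) = 0.108424499.
P = 197.633 / 0.108424499 ≈ 1822.77.

£1,822.77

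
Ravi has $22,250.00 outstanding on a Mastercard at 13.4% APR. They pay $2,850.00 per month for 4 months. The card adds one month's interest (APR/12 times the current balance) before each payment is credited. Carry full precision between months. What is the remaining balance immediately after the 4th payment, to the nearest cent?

Monthly rate r = 13.4%/12 = 1.11667% = 0.0111667.
Each month: B ← B·(1+r) − $2,850.00.
Month 1: interest $248.46; balance after payment $19,648.46.
Month 2: interest $219.41; balance after payment $17,017.87.
Month 3: interest $190.03; balance after payment $14,357.90.
Month 4: interest $160.33; balance after payment $11,668.23.

$11,668.23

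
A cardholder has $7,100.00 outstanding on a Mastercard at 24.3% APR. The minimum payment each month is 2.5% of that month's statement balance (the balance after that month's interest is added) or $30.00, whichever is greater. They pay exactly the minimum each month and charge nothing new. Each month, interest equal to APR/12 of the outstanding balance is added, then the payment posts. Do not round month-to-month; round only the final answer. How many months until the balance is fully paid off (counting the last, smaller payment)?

420 months

Monthly rate r = 24.3%/12 = 2.025% = 0.02025.
While 2.5% of the post-interest balance exceeds $30.00, each month B ← (B·(1+r))·(1 − 0.025), i.e. B shrinks by the factor (1+r)·0.975 = 0.99474.
This holds for months 1–342. Entering month 343 the balance is $1,170.83; 2.5% of the post-interest balance is now below $30.00, so the flat $30.00 minimum applies from here.
From month 343 a fixed $30.00 at rate r clears $1,170.83 in 78 more payments. Total: 342 + 78 = 420 months.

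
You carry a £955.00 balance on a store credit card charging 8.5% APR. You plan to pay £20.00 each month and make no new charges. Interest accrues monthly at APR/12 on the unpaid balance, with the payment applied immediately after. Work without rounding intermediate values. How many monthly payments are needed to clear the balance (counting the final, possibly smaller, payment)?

Monthly rate r = 8.5%/12 = 0.708333% = 0.00708333.
Recurrence: B ← B·(1+r) − £20.00.
Month 1: interest £6.76; balance after payment £941.76.
Month 2: interest £6.67; balance after payment £928.44.
Closed form: n = −ln(1 − rB₀/P)/ln(1+r) = −ln(0.66177)/ln(1.00708) ≈ 58.489, so the balance reaches zero during payment 59.

59 months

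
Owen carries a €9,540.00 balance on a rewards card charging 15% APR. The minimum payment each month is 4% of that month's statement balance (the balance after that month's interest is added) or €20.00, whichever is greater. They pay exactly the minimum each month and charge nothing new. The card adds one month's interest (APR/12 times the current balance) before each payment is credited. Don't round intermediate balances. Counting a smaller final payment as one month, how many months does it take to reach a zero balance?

Monthly rate r = 15%/12 = 1.25% = 0.0125.
While 4% of the post-interest balance exceeds €20.00, each month B ← (B·(1+r))·(1 − 0.04), i.e. B shrinks by the factor (1+r)·0.96 = 0.972.
This holds for months 1–105. Entering month 106 the balance is €483.62; 4% of the post-interest balance is now below €20.00, so the flat €20.00 minimum applies from here.
From month 106 a fixed €20.00 at rate r clears €483.62 in 29 more payments. Total: 105 + 29 = 134 months.

134 months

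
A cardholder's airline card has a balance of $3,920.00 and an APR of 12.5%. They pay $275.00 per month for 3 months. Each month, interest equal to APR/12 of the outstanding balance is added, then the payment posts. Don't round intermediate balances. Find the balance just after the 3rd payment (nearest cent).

Monthly rate r = 12.5%/12 = 1.04167% = 0.0104167.
Each month: B ← B·(1+r) − $275.00.
Month 1: interest $40.83; balance after payment $3,685.83.
Month 2: interest $38.39; balance after payment $3,449.23.
Month 3: interest $35.93; balance after payment $3,210.16.

$3,210.16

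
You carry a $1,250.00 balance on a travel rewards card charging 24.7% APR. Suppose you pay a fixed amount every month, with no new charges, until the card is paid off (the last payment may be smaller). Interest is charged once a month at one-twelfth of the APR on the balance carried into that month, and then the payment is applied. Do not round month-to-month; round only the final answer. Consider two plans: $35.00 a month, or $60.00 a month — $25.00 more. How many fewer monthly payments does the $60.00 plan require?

Monthly rate r = 24.7%/12 = 2.05833% = 0.0205833.
At $35.00/mo: n = ⌈−ln(1 − rB₀/P)/ln(1+r)⌉ = 66 payments (last $7.17); total interest = total paid − $1,250.00 = $1,032.17.
At $60.00/mo: 28 payments (last $29.43); total interest $399.43.
Payments saved = 66 − 28 = 38.

38 fewer payments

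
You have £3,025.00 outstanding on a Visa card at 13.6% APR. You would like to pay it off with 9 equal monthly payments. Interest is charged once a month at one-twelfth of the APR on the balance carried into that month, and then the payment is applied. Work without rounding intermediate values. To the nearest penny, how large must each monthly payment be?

Monthly rate r = 13.6%/12 = 1.13333% = 0.0113333.
Level-payment amortization: P = B₀·r / (1 − (1+r)^(−n)) = 3025.00·0.0113333 / (1 − 1.01133^(−9)).
Denominator 1 − (1+r)^(−9) = 0.096452259.
P = 34.2833 / 0.096452259 ≈ 355.44.

£355.44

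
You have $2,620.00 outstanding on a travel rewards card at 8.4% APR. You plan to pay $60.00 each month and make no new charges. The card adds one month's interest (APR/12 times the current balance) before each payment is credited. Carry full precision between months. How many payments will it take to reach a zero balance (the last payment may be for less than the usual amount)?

Monthly rate r = 8.4%/12 = 0.7% = 0.007.
Recurrence: B ← B·(1+r) − $60.00.
Month 1: interest $18.34; balance after payment $2,578.34.
Month 2: interest $18.05; balance after payment $2,536.39.
Closed form: n = −ln(1 − rB₀/P)/ln(1+r) = −ln(0.69433)/ln(1.007) ≈ 52.297, so the balance reaches zero during payment 53.

53 months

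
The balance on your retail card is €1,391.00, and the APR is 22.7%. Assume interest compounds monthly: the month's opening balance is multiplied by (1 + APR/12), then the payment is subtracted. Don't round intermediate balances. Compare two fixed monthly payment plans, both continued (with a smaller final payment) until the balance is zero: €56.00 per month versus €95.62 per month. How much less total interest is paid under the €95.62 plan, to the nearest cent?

€254.26

Monthly rate r = 22.7%/12 = 1.89167% = 0.0189167.
At €56.00/mo: n = ⌈−ln(1 − rB₀/P)/ln(1+r)⌉ = 34 payments (last €48.55); total interest = total paid − €1,391.00 = €505.55.
At €95.62/mo: 18 payments (last €16.75); total interest €251.29.
Interest saved = €505.55 − €251.29 = €254.26.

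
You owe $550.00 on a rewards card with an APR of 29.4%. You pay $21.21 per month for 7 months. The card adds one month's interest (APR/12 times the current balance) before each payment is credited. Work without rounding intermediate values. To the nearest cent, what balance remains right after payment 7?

$491.71

Monthly rate r = 29.4%/12 = 2.45% = 0.0245.
Each month: B ← B·(1+r) − $21.21.
Month 1: interest $13.47; balance after payment $542.26.
Month 2: interest $13.29; balance after payment $534.34.
Month 3: interest $13.09; balance after payment $526.22.
Month 4: interest $12.89; balance after payment $517.90.
Month 5: interest $12.69; balance after payment $509.38.
Month 6: interest $12.48; balance after payment $500.65.
Month 7: interest $12.27; balance after payment $491.71.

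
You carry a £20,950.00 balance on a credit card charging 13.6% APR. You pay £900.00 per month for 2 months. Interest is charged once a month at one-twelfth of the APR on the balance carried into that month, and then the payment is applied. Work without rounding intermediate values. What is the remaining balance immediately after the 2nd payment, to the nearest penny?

£19,617.36

Monthly rate r = 13.6%/12 = 1.13333% = 0.0113333.
Each month: B ← B·(1+r) − £900.00.
Month 1: interest £237.43; balance after payment £20,287.43.
Month 2: interest £229.92; balance after payment £19,617.36.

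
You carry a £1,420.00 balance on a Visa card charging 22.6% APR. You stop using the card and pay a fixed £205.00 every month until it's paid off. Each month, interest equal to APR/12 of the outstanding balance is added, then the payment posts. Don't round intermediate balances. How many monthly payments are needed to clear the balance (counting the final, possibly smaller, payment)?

8 payments

Monthly rate r = 22.6%/12 = 1.88333% = 0.0188333.
Recurrence: B ← B·(1+r) − £205.00.
Month 1: interest £26.74; balance after payment £1,241.74.
Month 2: interest £23.39; balance after payment £1,060.13.
Closed form: n = −ln(1 − rB₀/P)/ln(1+r) = −ln(0.86954)/ln(1.01883) ≈ 7.492, so the balance reaches zero during payment 8.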